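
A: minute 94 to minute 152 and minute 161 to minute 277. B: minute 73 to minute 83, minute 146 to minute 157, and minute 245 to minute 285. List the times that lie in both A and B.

minute 94 to minute 152 meets the second set on minute 146 to minute 152.
minute 161 to minute 277 meets the second set on minute 245 to minute 277.

minute 146 to minute 152, minute 245 to minute 277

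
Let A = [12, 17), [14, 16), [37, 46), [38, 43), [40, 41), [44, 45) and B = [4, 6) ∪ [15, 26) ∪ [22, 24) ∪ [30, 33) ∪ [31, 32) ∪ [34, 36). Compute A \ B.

[12, 15) ∪ [37, 46)

Merge the first list: [12, 17), [37, 46).
Merge the second list: [4, 6), [15, 26), [30, 33), [34, 36).
[12, 17) minus B → [12, 15).
[37, 46): no B overlap → unchanged.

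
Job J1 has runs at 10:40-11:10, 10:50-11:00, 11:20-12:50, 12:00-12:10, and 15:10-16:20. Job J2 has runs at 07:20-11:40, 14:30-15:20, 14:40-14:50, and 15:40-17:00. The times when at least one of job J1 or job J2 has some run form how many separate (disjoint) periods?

A, merged: 10:40–11:10, 11:20–12:50, 15:10–16:20.
B, merged: 07:20–11:40, 14:30–15:20, 15:40–17:00.
A ∪ B = 07:20–12:50, 14:30–17:00.
That is 2 disjoint pieces.

2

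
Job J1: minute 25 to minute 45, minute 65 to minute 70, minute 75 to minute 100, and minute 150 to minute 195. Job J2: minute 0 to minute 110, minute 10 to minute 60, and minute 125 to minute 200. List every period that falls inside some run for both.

B, merged: minute 0 to minute 110, minute 125 to minute 200.
minute 25 to minute 45 ∩ B → minute 25 to minute 45.
minute 65 to minute 70 ∩ B → minute 65 to minute 70.
minute 75 to minute 100 ∩ B → minute 75 to minute 100.
minute 150 to minute 195 ∩ B → minute 150 to minute 195.

minute 25 to minute 45, minute 65 to minute 70, minute 75 to minute 100, minute 150 to minute 195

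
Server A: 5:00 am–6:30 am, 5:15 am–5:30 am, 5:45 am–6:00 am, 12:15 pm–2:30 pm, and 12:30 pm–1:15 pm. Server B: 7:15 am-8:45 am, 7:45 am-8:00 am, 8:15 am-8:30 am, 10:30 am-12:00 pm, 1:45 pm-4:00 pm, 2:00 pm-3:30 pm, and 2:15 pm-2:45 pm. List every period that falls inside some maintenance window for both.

1:45 pm-2:30 pm

Merge the first list: 5:00 am-6:30 am, 12:15 pm-2:30 pm.
Merge the second list: 7:15 am-8:45 am, 10:30 am-12:00 pm, 1:45 pm-4:00 pm.
5:00 am-6:30 am meets no B interval.
12:15 pm-2:30 pm ∩ B → 1:45 pm-2:30 pm.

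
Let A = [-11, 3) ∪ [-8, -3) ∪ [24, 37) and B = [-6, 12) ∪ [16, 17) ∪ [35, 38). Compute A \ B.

First set merges to [-11, 3), [24, 37).
[-11, 3) minus B → [-11, -6).
[24, 37) minus B → [24, 35).

[-11, -6) ∪ [24, 35)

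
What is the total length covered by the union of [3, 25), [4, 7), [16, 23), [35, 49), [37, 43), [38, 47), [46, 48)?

36

Merged: [3, 25), [35, 49).
Lengths: 22 + 14 = 36.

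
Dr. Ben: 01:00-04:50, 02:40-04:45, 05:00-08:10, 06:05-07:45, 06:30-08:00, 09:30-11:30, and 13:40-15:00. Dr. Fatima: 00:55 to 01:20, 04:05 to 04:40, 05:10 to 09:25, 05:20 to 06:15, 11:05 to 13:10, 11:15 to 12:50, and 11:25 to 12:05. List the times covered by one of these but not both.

A, merged: 01:00–04:50, 05:00–08:10, 09:30–11:30, 13:40–15:00.
B, merged: 00:55–01:20, 04:05–04:40, 05:10–09:25, 11:05–13:10.
A but not B: 01:20–04:05, 04:40–04:50, 05:00–05:10, 09:30–11:05, 13:40–15:00.
B but not A: 00:55–01:00, 08:10–09:25, 11:30–13:10.
Combining gives A △ B.

00:55–01:00, 01:20–04:05, 04:40–04:50, 05:00–05:10, 08:10–09:25, 09:30–11:05, 11:30–13:10, 13:40–15:00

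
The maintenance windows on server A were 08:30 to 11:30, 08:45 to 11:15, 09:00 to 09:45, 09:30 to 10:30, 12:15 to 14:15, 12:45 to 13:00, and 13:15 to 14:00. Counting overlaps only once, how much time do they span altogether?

Merged: 08:30-11:30, 12:15-14:15.
Lengths: 3 h + 2 h = 5 h.

5 h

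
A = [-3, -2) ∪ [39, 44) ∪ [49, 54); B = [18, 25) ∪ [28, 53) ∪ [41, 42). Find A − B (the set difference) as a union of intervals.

B, merged: [18, 25), [28, 53).
[-3, -2): no B overlap → unchanged.
[39, 44): fully covered by B → removed.
[49, 54) minus B → [53, 54).

[-3, -2) ∪ [53, 54)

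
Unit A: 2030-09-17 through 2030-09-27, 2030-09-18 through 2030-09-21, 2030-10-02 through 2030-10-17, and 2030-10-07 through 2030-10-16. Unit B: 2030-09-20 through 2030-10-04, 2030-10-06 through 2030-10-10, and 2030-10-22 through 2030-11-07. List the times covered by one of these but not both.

2030-09-17 through 2030-09-19, 2030-09-28 through 2030-10-01, 2030-10-05 through 2030-10-05, 2030-10-11 through 2030-10-17, 2030-10-22 through 2030-11-07

First set merges to 2030-09-17 through 2030-09-27, 2030-10-02 through 2030-10-17.
A but not B: 2030-09-17 through 2030-09-19, 2030-10-05 through 2030-10-05, 2030-10-11 through 2030-10-17.
B but not A: 2030-09-28 through 2030-10-01, 2030-10-22 through 2030-11-07.
Combining gives A △ B.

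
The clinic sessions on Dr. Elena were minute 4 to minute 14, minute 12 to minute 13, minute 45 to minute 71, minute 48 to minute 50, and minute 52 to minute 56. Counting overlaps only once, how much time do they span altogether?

Merged: minute 4 to minute 14, minute 45 to minute 71.
Lengths: 10 minutes + 26 minutes = 36 minutes.

36 minutes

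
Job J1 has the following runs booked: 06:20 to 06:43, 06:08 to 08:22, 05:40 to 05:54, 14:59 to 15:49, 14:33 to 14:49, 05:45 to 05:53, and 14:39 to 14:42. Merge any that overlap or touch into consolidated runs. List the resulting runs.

Sort by start: 05:40-05:54, 05:45-05:53, 06:08-08:22, 06:20-06:43, 14:33-14:49, 14:39-14:42, 14:59-15:49.
05:45-05:53 overlaps/touches 05:40-05:54 → extend to 05:40-05:54.
06:08-08:22 is disjoint → start new block.
06:20-06:43 overlaps/touches 06:08-08:22 → extend to 06:08-08:22.
14:33-14:49 is disjoint → start new block.
14:39-14:42 overlaps/touches 14:33-14:49 → extend to 14:33-14:49.
14:59-15:49 is disjoint → start new block.

05:40-05:54, 06:08-08:22, 14:33-14:49, 14:59-15:49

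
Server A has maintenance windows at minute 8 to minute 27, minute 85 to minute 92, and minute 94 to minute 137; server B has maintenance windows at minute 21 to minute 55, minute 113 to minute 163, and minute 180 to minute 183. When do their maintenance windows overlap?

minute 21 to minute 27, minute 113 to minute 137

minute 8 to minute 27 overlaps B on minute 21 to minute 27.
minute 85 to minute 92 falls entirely outside B.
minute 94 to minute 137 overlaps B on minute 113 to minute 137.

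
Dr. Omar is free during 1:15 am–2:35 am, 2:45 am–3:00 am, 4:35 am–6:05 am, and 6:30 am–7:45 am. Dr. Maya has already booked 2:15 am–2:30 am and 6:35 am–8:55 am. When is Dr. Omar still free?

1:15 am–2:35 am \ B = 1:15 am–2:15 am, 2:30 am–2:35 am.
2:45 am–3:00 am: nothing removed.
4:35 am–6:05 am: nothing removed.
6:30 am–7:45 am \ B = 6:30 am–6:35 am.

1:15 am–2:15 am, 2:30 am–2:35 am, 2:45 am–3:00 am, 4:35 am–6:05 am, 6:30 am–6:35 am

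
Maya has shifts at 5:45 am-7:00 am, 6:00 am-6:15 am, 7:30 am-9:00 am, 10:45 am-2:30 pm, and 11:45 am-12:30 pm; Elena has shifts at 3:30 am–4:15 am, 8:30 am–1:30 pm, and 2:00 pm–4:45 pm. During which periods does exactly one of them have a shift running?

3:30 am–4:15 am, 5:45 am–7:00 am, 7:30 am–8:30 am, 9:00 am–10:45 am, 1:30 pm–2:00 pm, 2:30 pm–4:45 pm

First set merges to 5:45 am–7:00 am, 7:30 am–9:00 am, 10:45 am–2:30 pm.
A but not B: 5:45 am–7:00 am, 7:30 am–8:30 am, 1:30 pm–2:00 pm.
B but not A: 3:30 am–4:15 am, 9:00 am–10:45 am, 2:30 pm–4:45 pm.
Combining gives A △ B.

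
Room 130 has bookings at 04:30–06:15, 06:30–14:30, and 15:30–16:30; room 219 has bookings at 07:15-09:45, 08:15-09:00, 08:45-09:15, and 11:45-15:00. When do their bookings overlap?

Second set merges to 07:15–09:45, 11:45–15:00.
04:30–06:15 meets no B interval.
06:30–14:30 ∩ B → 07:15–09:45, 11:45–14:30.
15:30–16:30 meets no B interval.

07:15–09:45, 11:45–14:30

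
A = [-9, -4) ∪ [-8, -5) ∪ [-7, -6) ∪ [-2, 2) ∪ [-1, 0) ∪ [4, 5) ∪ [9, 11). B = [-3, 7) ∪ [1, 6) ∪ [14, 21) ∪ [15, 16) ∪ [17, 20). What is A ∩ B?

A, merged: [-9, -4), [-2, 2), [4, 5), [9, 11).
B, merged: [-3, 7), [14, 21).
[-9, -4): no overlap with the second set.
[-2, 2) meets the second set on [-2, 2).
[4, 5) meets the second set on [4, 5).
[9, 11): no overlap with the second set.

[-2, 2) ∪ [4, 5)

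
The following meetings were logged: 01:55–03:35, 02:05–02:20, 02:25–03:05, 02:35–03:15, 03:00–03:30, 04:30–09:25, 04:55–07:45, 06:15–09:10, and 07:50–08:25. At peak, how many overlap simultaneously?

4

At 03:00, 4 of the intervals are simultaneously active.
No point has more.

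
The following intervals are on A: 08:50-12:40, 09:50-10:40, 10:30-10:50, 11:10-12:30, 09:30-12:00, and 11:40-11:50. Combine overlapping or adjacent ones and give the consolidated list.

08:50–12:40

Sort by start: 08:50–12:40, 09:30–12:00, 09:50–10:40, 10:30–10:50, 11:10–12:30, 11:40–11:50.
09:30–12:00 overlaps/touches 08:50–12:40 → extend to 08:50–12:40.
09:50–10:40 overlaps/touches 08:50–12:40 → extend to 08:50–12:40.
10:30–10:50 overlaps/touches 08:50–12:40 → extend to 08:50–12:40.
11:10–12:30 overlaps/touches 08:50–12:40 → extend to 08:50–12:40.
11:40–11:50 overlaps/touches 08:50–12:40 → extend to 08:50–12:40.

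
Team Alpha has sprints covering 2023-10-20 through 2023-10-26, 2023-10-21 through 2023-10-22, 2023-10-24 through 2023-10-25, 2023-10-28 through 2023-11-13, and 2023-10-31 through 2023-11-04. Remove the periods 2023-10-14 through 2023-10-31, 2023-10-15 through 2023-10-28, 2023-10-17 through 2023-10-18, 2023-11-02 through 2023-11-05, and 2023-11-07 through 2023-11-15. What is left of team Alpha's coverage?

2023-11-01 through 2023-11-01, 2023-11-06 through 2023-11-06

Merge the first list: 2023-10-20 through 2023-10-26, 2023-10-28 through 2023-11-13.
Merge the second list: 2023-10-14 through 2023-10-31, 2023-11-02 through 2023-11-05, 2023-11-07 through 2023-11-15.
2023-10-20 through 2023-10-26: fully covered by B → removed.
2023-10-28 through 2023-11-13 minus B → 2023-11-01 through 2023-11-01, 2023-11-06 through 2023-11-06.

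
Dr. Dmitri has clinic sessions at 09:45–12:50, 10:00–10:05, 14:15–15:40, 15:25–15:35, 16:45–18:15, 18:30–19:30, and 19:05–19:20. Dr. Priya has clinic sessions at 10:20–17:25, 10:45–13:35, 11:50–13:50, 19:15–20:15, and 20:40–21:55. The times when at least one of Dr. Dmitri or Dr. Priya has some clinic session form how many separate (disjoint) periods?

3

A, merged: 09:45–12:50, 14:15–15:40, 16:45–18:15, 18:30–19:30.
B, merged: 10:20–17:25, 19:15–20:15, 20:40–21:55.
A ∪ B = 09:45–18:15, 18:30–20:15, 20:40–21:55.
That is 3 disjoint pieces.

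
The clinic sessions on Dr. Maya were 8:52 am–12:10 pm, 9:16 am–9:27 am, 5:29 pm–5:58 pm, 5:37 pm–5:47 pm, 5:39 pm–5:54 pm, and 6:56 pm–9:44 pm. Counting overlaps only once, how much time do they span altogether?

Merged: 8:52 am–12:10 pm, 5:29 pm–5:58 pm, 6:56 pm–9:44 pm.
Lengths: 3 h 18 min + 29 min + 2 h 48 min = 6 h 35 min.

6 h 35 min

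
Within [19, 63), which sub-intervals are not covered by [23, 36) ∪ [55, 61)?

After merging, the occupied span is [23, 36), [55, 61).
Complement within [19, 63): [19, 23), [36, 55), [61, 63).

[19, 23) ∪ [36, 55) ∪ [61, 63)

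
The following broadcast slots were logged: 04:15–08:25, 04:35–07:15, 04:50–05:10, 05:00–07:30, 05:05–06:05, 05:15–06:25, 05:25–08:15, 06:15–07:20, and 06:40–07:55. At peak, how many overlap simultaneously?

At 05:25, 6 of the intervals are simultaneously active.
No point has more.

6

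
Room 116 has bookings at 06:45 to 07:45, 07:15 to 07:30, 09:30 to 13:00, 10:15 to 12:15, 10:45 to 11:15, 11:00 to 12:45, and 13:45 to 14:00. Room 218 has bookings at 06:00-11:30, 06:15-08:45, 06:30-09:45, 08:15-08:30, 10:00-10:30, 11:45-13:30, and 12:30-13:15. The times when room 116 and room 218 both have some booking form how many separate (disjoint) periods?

First set merges to 06:45–07:45, 09:30–13:00, 13:45–14:00.
Second set merges to 06:00–11:30, 11:45–13:30.
A ∩ B = 06:45–07:45, 09:30–11:30, 11:45–13:00.
That is 3 disjoint pieces.

3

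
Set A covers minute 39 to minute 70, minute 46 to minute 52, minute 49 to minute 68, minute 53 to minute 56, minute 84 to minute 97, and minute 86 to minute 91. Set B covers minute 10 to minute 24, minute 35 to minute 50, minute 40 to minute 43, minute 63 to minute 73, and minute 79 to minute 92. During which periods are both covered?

A, merged: minute 39 to minute 70, minute 84 to minute 97.
B, merged: minute 10 to minute 24, minute 35 to minute 50, minute 63 to minute 73, minute 79 to minute 92.
minute 39 to minute 70 meets the second set on minute 39 to minute 50, minute 63 to minute 70.
minute 84 to minute 97 meets the second set on minute 84 to minute 92.

minute 39 to minute 50, minute 63 to minute 70, minute 84 to minute 92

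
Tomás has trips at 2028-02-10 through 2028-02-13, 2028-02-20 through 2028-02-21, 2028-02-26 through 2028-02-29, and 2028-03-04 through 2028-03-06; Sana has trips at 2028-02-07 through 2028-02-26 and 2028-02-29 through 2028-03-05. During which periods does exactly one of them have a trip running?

Only in the first: 2028-02-27 through 2028-02-28, 2028-03-06 through 2028-03-06.
Only in the second: 2028-02-07 through 2028-02-09, 2028-02-14 through 2028-02-19, 2028-02-22 through 2028-02-25, 2028-03-01 through 2028-03-03.
Together these are the periods covered by exactly one.

2028-02-07 through 2028-02-09, 2028-02-14 through 2028-02-19, 2028-02-22 through 2028-02-25, 2028-02-27 through 2028-02-28, 2028-03-01 through 2028-03-03, 2028-03-06 through 2028-03-06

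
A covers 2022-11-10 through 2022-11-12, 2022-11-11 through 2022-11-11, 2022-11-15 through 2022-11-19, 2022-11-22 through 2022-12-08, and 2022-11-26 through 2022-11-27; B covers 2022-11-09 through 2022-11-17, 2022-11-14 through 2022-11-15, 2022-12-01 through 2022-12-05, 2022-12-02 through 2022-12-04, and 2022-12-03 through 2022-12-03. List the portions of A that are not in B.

2022-11-18 through 2022-11-19, 2022-11-22 through 2022-11-30, 2022-12-06 through 2022-12-08

Merge the first list: 2022-11-10 through 2022-11-12, 2022-11-15 through 2022-11-19, 2022-11-22 through 2022-12-08.
Merge the second list: 2022-11-09 through 2022-11-17, 2022-12-01 through 2022-12-05.
2022-11-10 through 2022-11-12 lies entirely inside B → drops out.
2022-11-15 through 2022-11-19 with B removed leaves 2022-11-18 through 2022-11-19.
2022-11-22 through 2022-12-08 with B removed leaves 2022-11-22 through 2022-11-30, 2022-12-06 through 2022-12-08.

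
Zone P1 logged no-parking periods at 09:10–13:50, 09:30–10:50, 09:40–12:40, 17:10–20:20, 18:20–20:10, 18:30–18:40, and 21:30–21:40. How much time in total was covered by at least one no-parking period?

8 h

Merged: 09:10-13:50, 17:10-20:20, 21:30-21:40.
Lengths: 4 h 40 min + 3 h 10 min + 10 min = 8 h.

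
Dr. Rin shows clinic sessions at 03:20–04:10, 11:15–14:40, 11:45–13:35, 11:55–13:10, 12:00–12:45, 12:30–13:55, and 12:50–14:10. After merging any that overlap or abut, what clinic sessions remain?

03:20–04:10, 11:15–14:40

11:15–14:40 is disjoint → start new block.
11:45–13:35 overlaps/touches 11:15–14:40 → extend to 11:15–14:40.
11:55–13:10 overlaps/touches 11:15–14:40 → extend to 11:15–14:40.
12:00–12:45 overlaps/touches 11:15–14:40 → extend to 11:15–14:40.
12:30–13:55 overlaps/touches 11:15–14:40 → extend to 11:15–14:40.
12:50–14:10 overlaps/touches 11:15–14:40 → extend to 11:15–14:40.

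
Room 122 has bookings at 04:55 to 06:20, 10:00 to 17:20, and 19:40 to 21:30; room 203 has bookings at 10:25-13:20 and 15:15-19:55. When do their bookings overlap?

10:25–13:20, 15:15–17:20, 19:40–19:55

04:55–06:20 meets no B interval.
10:00–17:20 ∩ B → 10:25–13:20, 15:15–17:20.
19:40–21:30 ∩ B → 19:40–19:55.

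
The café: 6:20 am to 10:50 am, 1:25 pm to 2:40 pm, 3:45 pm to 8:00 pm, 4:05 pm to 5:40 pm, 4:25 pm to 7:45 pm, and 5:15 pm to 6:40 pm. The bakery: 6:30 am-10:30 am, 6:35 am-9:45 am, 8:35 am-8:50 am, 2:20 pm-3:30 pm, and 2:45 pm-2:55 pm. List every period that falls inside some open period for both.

6:30 am-10:30 am, 2:20 pm-2:40 pm

A, merged: 6:20 am-10:50 am, 1:25 pm-2:40 pm, 3:45 pm-8:00 pm.
B, merged: 6:30 am-10:30 am, 2:20 pm-3:30 pm.
6:20 am-10:50 am overlaps B on 6:30 am-10:30 am.
1:25 pm-2:40 pm overlaps B on 2:20 pm-2:40 pm.
3:45 pm-8:00 pm falls entirely outside B.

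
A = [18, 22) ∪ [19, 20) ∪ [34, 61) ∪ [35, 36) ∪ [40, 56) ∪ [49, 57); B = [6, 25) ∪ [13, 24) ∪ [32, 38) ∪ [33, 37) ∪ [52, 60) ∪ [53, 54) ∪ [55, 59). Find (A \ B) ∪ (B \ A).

[6, 18) ∪ [22, 25) ∪ [32, 34) ∪ [38, 52) ∪ [60, 61)

Merge the first list: [18, 22), [34, 61).
Merge the second list: [6, 25), [32, 38), [52, 60).
Only in the first: [38, 52), [60, 61).
Only in the second: [6, 18), [22, 25), [32, 34).
Together these are the periods covered by exactly one.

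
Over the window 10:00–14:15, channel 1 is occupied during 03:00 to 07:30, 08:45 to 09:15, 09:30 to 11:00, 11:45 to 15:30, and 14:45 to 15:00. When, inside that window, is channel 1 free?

Covered (merged): 03:00–07:30, 08:45–09:15, 09:30–11:00, 11:45–15:30.
Uncovered inside 10:00–14:15: 11:00–11:45.

11:00–11:45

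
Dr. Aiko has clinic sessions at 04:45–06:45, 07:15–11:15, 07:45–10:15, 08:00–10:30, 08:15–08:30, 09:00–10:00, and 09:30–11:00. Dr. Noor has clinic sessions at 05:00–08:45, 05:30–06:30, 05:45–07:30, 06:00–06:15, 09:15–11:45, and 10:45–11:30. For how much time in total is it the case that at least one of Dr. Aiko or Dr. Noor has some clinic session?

First set merges to 04:45–06:45, 07:15–11:15.
Second set merges to 05:00–08:45, 09:15–11:45.
A ∪ B = 04:45–11:45.
Total: 7 h.

7 h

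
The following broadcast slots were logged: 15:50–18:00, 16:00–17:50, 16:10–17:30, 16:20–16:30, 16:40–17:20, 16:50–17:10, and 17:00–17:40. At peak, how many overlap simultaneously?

Sweep endpoints in order; track running count of active intervals.
Peak of 6 reached at 17:00.

6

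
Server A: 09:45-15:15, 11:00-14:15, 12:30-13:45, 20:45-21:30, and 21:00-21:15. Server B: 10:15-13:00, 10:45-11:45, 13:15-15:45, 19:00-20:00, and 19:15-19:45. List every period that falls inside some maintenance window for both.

A, merged: 09:45–15:15, 20:45–21:30.
B, merged: 10:15–13:00, 13:15–15:45, 19:00–20:00.
09:45–15:15 overlaps B on 10:15–13:00, 13:15–15:15.
20:45–21:30 falls entirely outside B.

10:15–13:00, 13:15–15:15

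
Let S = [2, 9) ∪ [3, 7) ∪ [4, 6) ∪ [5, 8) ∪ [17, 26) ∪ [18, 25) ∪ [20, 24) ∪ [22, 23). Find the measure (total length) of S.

Merged: [2, 9), [17, 26).
Lengths: 7 + 9 = 16.

16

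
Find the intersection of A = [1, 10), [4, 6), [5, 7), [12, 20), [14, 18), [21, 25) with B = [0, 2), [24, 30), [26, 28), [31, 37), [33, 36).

Merge the first list: [1, 10), [12, 20), [21, 25).
Merge the second list: [0, 2), [24, 30), [31, 37).
[1, 10) meets the second set on [1, 2).
[12, 20): no overlap with the second set.
[21, 25) meets the second set on [24, 25).

[1, 2) ∪ [24, 25)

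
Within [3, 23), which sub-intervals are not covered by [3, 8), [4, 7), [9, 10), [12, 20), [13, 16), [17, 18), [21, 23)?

[8, 9) ∪ [10, 12) ∪ [20, 21)

Covered (merged): [3, 8), [9, 10), [12, 20), [21, 23).
Complement within [3, 23): [8, 9), [10, 12), [20, 21).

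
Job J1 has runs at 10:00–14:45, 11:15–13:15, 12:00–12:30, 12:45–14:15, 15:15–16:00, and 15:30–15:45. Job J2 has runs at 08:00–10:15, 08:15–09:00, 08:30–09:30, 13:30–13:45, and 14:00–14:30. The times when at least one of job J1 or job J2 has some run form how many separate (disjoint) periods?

First set merges to 10:00–14:45, 15:15–16:00.
Second set merges to 08:00–10:15, 13:30–13:45, 14:00–14:30.
A ∪ B = 08:00–14:45, 15:15–16:00.
That is 2 disjoint pieces.

2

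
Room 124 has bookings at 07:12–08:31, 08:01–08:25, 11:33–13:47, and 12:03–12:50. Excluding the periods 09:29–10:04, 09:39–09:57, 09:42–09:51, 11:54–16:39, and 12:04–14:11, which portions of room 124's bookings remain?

07:12-08:31, 11:33-11:54

A, merged: 07:12-08:31, 11:33-13:47.
B, merged: 09:29-10:04, 11:54-16:39.
07:12-08:31: no B overlap → unchanged.
11:33-13:47 minus B → 11:33-11:54.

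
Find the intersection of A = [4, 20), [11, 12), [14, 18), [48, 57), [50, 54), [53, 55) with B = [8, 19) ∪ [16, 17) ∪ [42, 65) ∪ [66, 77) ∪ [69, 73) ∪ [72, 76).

A, merged: [4, 20), [48, 57).
B, merged: [8, 19), [42, 65), [66, 77).
[4, 20) meets the second set on [8, 19).
[48, 57) meets the second set on [48, 57).

[8, 19) ∪ [48, 57)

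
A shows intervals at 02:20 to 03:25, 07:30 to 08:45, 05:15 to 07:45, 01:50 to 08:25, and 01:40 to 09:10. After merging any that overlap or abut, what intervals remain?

01:40–09:10

Sort by start: 01:40–09:10, 01:50–08:25, 02:20–03:25, 05:15–07:45, 07:30–08:45.
01:50–08:25 overlaps/touches 01:40–09:10 → extend to 01:40–09:10.
02:20–03:25 overlaps/touches 01:40–09:10 → extend to 01:40–09:10.
05:15–07:45 overlaps/touches 01:40–09:10 → extend to 01:40–09:10.
07:30–08:45 overlaps/touches 01:40–09:10 → extend to 01:40–09:10.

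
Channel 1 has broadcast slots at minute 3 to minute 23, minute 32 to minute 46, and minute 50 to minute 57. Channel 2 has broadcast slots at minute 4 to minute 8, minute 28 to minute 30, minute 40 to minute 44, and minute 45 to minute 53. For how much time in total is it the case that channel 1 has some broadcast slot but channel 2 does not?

29 minutes

A \ B = minute 3 to minute 4, minute 8 to minute 23, minute 32 to minute 40, minute 44 to minute 45, minute 53 to minute 57.
Total: 1 minute + 15 minutes + 8 minutes + 1 minute + 4 minutes = 29 minutes.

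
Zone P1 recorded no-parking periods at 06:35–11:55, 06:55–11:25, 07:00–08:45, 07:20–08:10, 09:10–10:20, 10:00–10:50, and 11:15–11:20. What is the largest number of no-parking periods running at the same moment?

Walk the sorted start/end points keeping a running depth.
The depth first hits 4 at 07:20.

4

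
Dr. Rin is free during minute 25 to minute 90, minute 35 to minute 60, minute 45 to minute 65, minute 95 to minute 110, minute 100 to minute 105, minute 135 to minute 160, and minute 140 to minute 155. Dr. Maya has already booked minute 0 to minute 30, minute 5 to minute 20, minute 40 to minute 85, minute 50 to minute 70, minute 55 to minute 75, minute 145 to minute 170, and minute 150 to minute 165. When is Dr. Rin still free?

minute 30 to minute 40, minute 85 to minute 90, minute 95 to minute 110, minute 135 to minute 145

A, merged: minute 25 to minute 90, minute 95 to minute 110, minute 135 to minute 160.
B, merged: minute 0 to minute 30, minute 40 to minute 85, minute 145 to minute 170.
minute 25 to minute 90 with B removed leaves minute 30 to minute 40, minute 85 to minute 90.
minute 95 to minute 110 is untouched.
minute 135 to minute 160 with B removed leaves minute 135 to minute 145.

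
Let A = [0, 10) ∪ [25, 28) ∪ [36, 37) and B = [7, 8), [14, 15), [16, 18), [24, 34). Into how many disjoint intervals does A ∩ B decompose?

A ∩ B = [7, 8), [25, 28).
That is 2 disjoint pieces.

2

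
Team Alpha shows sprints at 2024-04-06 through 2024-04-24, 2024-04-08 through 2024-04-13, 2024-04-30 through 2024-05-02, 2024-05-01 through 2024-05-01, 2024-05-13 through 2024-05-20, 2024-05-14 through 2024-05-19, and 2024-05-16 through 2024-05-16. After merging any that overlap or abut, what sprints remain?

2024-04-06 through 2024-04-24, 2024-04-30 through 2024-05-02, 2024-05-13 through 2024-05-20

2024-04-08 through 2024-04-13 overlaps/touches 2024-04-06 through 2024-04-24 → extend to 2024-04-06 through 2024-04-24.
2024-04-30 through 2024-05-02 is disjoint → start new block.
2024-05-01 through 2024-05-01 overlaps/touches 2024-04-30 through 2024-05-02 → extend to 2024-04-30 through 2024-05-02.
2024-05-13 through 2024-05-20 is disjoint → start new block.
2024-05-14 through 2024-05-19 overlaps/touches 2024-05-13 through 2024-05-20 → extend to 2024-05-13 through 2024-05-20.
2024-05-16 through 2024-05-16 overlaps/touches 2024-05-13 through 2024-05-20 → extend to 2024-05-13 through 2024-05-20.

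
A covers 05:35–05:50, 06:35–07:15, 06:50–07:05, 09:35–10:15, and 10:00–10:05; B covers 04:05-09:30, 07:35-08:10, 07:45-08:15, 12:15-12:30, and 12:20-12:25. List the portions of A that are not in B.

A, merged: 05:35–05:50, 06:35–07:15, 09:35–10:15.
B, merged: 04:05–09:30, 12:15–12:30.
05:35–05:50: entirely removed.
06:35–07:15: entirely removed.
09:35–10:15: nothing removed.

09:35–10:15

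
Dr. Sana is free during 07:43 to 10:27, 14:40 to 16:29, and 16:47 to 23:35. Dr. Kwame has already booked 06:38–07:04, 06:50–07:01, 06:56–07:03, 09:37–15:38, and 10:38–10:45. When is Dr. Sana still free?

07:43–09:37, 15:38–16:29, 16:47–23:35

Merge the second list: 06:38–07:04, 09:37–15:38.
07:43–10:27 \ B = 07:43–09:37.
14:40–16:29 \ B = 15:38–16:29.
16:47–23:35: nothing removed.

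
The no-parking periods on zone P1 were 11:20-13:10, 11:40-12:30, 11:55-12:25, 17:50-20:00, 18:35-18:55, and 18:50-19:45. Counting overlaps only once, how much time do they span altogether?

Merged: 11:20–13:10, 17:50–20:00.
Lengths: 1 h 50 min + 2 h 10 min = 4 h.

4 h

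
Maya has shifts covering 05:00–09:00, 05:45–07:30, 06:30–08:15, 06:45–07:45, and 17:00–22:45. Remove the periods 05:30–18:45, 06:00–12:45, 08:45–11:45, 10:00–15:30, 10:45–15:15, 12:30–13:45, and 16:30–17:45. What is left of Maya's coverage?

A, merged: 05:00-09:00, 17:00-22:45.
B, merged: 05:30-18:45.
05:00-09:00 with B removed leaves 05:00-05:30.
17:00-22:45 with B removed leaves 18:45-22:45.

05:00-05:30, 18:45-22:45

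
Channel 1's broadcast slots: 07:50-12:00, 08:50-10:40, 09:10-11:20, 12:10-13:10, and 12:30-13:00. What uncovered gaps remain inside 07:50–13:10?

The merged coverage is 07:50–12:00, 12:10–13:10.
Complement within 07:50–13:10: 12:00–12:10.

12:00–12:10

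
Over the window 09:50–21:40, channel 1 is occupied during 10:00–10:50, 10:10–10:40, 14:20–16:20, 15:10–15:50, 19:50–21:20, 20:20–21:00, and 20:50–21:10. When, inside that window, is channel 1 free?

09:50–10:00, 10:50–14:20, 16:20–19:50, 21:20–21:40

The merged coverage is 10:00–10:50, 14:20–16:20, 19:50–21:20.
Gaps within 09:50–21:40: 09:50–10:00, 10:50–14:20, 16:20–19:50, 21:20–21:40.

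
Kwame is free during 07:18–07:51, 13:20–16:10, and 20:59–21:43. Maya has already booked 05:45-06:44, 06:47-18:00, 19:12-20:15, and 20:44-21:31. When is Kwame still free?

21:31-21:43

07:18-07:51: fully covered by B → removed.
13:20-16:10: fully covered by B → removed.
20:59-21:43 minus B → 21:31-21:43.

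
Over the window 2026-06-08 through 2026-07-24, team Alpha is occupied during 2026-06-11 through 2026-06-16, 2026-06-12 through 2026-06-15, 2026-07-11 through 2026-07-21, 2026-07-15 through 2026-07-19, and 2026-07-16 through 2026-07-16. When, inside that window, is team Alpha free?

Covered (merged): 2026-06-11 through 2026-06-16, 2026-07-11 through 2026-07-21.
Gaps within 2026-06-08 through 2026-07-24: 2026-06-08 through 2026-06-10, 2026-06-17 through 2026-07-10, 2026-07-22 through 2026-07-24.

2026-06-08 through 2026-06-10, 2026-06-17 through 2026-07-10, 2026-07-22 through 2026-07-24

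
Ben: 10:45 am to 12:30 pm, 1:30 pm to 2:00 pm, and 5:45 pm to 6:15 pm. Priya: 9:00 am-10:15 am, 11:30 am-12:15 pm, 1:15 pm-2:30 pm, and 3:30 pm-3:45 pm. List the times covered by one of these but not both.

A but not B: 10:45 am–11:30 am, 12:15 pm–12:30 pm, 5:45 pm–6:15 pm.
B but not A: 9:00 am–10:15 am, 1:15 pm–1:30 pm, 2:00 pm–2:30 pm, 3:30 pm–3:45 pm.
Combining gives A △ B.

9:00 am–10:15 am, 10:45 am–11:30 am, 12:15 pm–12:30 pm, 1:15 pm–1:30 pm, 2:00 pm–2:30 pm, 3:30 pm–3:45 pm, 5:45 pm–6:15 pm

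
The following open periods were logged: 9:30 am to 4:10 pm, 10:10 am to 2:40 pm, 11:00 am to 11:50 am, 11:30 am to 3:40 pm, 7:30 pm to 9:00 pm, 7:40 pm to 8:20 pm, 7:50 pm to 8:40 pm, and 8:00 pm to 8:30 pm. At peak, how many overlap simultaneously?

4

Walk the sorted start/end points keeping a running depth.
The depth first hits 4 at 11:30 am.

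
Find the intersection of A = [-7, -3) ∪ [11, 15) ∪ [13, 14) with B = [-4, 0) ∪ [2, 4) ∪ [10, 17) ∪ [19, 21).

Merge the first list: [-7, -3), [11, 15).
[-7, -3) ∩ B → [-4, -3).
[11, 15) ∩ B → [11, 15).

[-4, -3) ∪ [11, 15)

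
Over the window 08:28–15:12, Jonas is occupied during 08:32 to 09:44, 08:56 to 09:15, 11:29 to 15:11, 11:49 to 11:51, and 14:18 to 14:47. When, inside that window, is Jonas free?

After merging, the occupied span is 08:32–09:44, 11:29–15:11.
Complement within 08:28–15:12: 08:28–08:32, 09:44–11:29, 15:11–15:12.

08:28–08:32, 09:44–11:29, 15:11–15:12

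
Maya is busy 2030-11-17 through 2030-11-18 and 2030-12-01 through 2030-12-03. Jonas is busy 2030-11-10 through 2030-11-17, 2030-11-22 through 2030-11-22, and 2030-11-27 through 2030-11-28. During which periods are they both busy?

2030-11-17 through 2030-11-17

2030-11-17 through 2030-11-18 meets the second set on 2030-11-17 through 2030-11-17.
2030-12-01 through 2030-12-03: no overlap with the second set.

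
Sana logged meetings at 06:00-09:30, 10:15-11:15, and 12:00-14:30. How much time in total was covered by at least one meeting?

Merged: 06:00–09:30, 10:15–11:15, 12:00–14:30.
Lengths: 3 h 30 min + 1 h + 2 h 30 min = 7 h.

7 h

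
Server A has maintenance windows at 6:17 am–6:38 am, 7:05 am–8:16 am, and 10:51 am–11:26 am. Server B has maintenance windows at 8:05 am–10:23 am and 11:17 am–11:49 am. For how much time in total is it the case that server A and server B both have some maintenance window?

20 min

A ∩ B = 8:05 am–8:16 am, 11:17 am–11:26 am.
Total: 11 min + 9 min = 20 min.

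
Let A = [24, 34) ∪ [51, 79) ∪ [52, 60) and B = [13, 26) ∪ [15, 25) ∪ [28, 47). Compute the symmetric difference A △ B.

[13, 24) ∪ [26, 28) ∪ [34, 47) ∪ [51, 79)

First set merges to [24, 34), [51, 79).
Second set merges to [13, 26), [28, 47).
A but not B: [26, 28), [51, 79).
B but not A: [13, 24), [34, 47).
Combining gives A △ B.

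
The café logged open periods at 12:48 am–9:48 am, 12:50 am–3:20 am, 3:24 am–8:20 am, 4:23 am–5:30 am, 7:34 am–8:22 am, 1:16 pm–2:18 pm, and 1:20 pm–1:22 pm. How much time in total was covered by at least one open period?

10 h 2 min

Merged: 12:48 am–9:48 am, 1:16 pm–2:18 pm.
Lengths: 9 h + 1 h 2 min = 10 h 2 min.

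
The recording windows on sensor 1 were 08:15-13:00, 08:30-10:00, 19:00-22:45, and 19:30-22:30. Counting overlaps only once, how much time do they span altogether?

Merged: 08:15–13:00, 19:00–22:45.
Lengths: 4 h 45 min + 3 h 45 min = 8 h 30 min.

8 h 30 min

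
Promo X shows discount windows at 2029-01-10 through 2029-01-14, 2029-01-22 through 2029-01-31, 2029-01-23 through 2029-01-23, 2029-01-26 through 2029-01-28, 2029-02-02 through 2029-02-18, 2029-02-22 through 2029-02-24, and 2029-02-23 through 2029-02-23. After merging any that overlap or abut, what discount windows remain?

2029-01-10 through 2029-01-14, 2029-01-22 through 2029-01-31, 2029-02-02 through 2029-02-18, 2029-02-22 through 2029-02-24

2029-01-22 through 2029-01-31 is disjoint → start new block.
2029-01-23 through 2029-01-23 overlaps/touches 2029-01-22 through 2029-01-31 → extend to 2029-01-22 through 2029-01-31.
2029-01-26 through 2029-01-28 overlaps/touches 2029-01-22 through 2029-01-31 → extend to 2029-01-22 through 2029-01-31.
2029-02-02 through 2029-02-18 is disjoint → start new block.
2029-02-22 through 2029-02-24 is disjoint → start new block.
2029-02-23 through 2029-02-23 overlaps/touches 2029-02-22 through 2029-02-24 → extend to 2029-02-22 through 2029-02-24.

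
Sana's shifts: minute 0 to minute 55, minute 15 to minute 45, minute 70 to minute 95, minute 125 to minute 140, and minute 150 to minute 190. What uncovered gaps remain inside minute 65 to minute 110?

The merged coverage is minute 0 to minute 55, minute 70 to minute 95, minute 125 to minute 140, minute 150 to minute 190.
Complement within minute 65 to minute 110: minute 65 to minute 70, minute 95 to minute 110.

minute 65 to minute 70, minute 95 to minute 110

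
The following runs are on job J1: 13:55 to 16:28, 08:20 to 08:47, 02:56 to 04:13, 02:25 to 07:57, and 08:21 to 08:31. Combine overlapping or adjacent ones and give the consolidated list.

02:25-07:57, 08:20-08:47, 13:55-16:28

Sort by start: 02:25-07:57, 02:56-04:13, 08:20-08:47, 08:21-08:31, 13:55-16:28.
02:56-04:13 overlaps/touches 02:25-07:57 → extend to 02:25-07:57.
08:20-08:47 is disjoint → start new block.
08:21-08:31 overlaps/touches 08:20-08:47 → extend to 08:20-08:47.
13:55-16:28 is disjoint → start new block.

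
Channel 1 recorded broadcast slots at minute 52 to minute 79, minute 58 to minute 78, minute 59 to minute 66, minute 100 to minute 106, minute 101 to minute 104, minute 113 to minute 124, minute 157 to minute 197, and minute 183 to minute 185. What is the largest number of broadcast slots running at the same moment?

3

At minute 59, 3 of the intervals are simultaneously active.
No point has more.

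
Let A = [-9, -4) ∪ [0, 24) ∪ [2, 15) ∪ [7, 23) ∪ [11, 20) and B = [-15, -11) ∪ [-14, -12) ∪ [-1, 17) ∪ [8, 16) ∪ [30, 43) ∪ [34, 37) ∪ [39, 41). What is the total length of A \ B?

First set merges to [-9, -4), [0, 24).
Second set merges to [-15, -11), [-1, 17), [30, 43).
A \ B = [-9, -4), [17, 24).
Total: 5 + 7 = 12.

12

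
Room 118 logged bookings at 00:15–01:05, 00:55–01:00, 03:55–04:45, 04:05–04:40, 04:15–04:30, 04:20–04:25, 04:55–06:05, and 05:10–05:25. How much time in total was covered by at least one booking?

2 h 50 min

Merged: 00:15–01:05, 03:55–04:45, 04:55–06:05.
Lengths: 50 min + 50 min + 1 h 10 min = 2 h 50 min.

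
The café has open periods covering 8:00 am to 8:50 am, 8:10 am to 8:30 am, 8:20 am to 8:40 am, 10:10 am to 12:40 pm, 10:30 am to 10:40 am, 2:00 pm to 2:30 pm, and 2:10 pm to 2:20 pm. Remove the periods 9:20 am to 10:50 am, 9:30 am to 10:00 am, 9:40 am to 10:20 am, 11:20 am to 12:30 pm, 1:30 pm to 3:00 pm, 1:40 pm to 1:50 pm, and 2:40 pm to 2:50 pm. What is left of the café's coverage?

8:00 am-8:50 am, 10:50 am-11:20 am, 12:30 pm-12:40 pm

A, merged: 8:00 am-8:50 am, 10:10 am-12:40 pm, 2:00 pm-2:30 pm.
B, merged: 9:20 am-10:50 am, 11:20 am-12:30 pm, 1:30 pm-3:00 pm.
8:00 am-8:50 am: nothing removed.
10:10 am-12:40 pm \ B = 10:50 am-11:20 am, 12:30 pm-12:40 pm.
2:00 pm-2:30 pm: entirely removed.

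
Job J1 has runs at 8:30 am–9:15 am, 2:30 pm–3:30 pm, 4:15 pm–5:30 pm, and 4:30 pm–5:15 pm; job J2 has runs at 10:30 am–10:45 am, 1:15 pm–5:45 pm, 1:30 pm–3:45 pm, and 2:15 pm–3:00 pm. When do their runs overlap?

2:30 pm-3:30 pm, 4:15 pm-5:30 pm

Merge the first list: 8:30 am-9:15 am, 2:30 pm-3:30 pm, 4:15 pm-5:30 pm.
Merge the second list: 10:30 am-10:45 am, 1:15 pm-5:45 pm.
8:30 am-9:15 am meets no B interval.
2:30 pm-3:30 pm ∩ B → 2:30 pm-3:30 pm.
4:15 pm-5:30 pm ∩ B → 4:15 pm-5:30 pm.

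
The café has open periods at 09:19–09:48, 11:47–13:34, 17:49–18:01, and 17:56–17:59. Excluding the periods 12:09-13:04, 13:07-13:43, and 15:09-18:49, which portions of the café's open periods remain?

09:19–09:48, 11:47–12:09, 13:04–13:07

A, merged: 09:19–09:48, 11:47–13:34, 17:49–18:01.
09:19–09:48: nothing removed.
11:47–13:34 \ B = 11:47–12:09, 13:04–13:07.
17:49–18:01: entirely removed.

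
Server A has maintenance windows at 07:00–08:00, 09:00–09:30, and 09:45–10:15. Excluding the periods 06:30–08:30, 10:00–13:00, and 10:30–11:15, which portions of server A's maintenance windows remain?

Merge the second list: 06:30–08:30, 10:00–13:00.
07:00–08:00 lies entirely inside B → drops out.
09:00–09:30 is untouched.
09:45–10:15 with B removed leaves 09:45–10:00.

09:00–09:30, 09:45–10:00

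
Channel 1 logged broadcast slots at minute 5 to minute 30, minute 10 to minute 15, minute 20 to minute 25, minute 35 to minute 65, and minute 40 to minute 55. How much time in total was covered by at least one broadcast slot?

Merged: minute 5 to minute 30, minute 35 to minute 65.
Lengths: 25 minutes + 30 minutes = 55 minutes.

55 minutes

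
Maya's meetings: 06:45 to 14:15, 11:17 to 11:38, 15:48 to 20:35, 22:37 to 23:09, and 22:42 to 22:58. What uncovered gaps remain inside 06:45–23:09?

After merging, the occupied span is 06:45-14:15, 15:48-20:35, 22:37-23:09.
Complement within 06:45-23:09: 14:15-15:48, 20:35-22:37.

14:15-15:48, 20:35-22:37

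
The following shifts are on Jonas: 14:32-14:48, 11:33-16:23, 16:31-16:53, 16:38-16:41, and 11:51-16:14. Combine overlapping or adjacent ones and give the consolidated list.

11:33–16:23, 16:31–16:53

Sort by start: 11:33–16:23, 11:51–16:14, 14:32–14:48, 16:31–16:53, 16:38–16:41.
11:51–16:14 overlaps/touches 11:33–16:23 → extend to 11:33–16:23.
14:32–14:48 overlaps/touches 11:33–16:23 → extend to 11:33–16:23.
16:31–16:53 is disjoint → start new block.
16:38–16:41 overlaps/touches 16:31–16:53 → extend to 16:31–16:53.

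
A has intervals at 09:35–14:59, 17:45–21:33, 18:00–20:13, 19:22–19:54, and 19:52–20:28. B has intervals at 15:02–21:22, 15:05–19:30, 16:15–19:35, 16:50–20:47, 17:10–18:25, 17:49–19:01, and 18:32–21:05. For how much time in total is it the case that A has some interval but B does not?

Merge the first list: 09:35–14:59, 17:45–21:33.
Merge the second list: 15:02–21:22.
A \ B = 09:35–14:59, 21:22–21:33.
Total: 5 h 24 min + 11 min = 5 h 35 min.

5 h 35 min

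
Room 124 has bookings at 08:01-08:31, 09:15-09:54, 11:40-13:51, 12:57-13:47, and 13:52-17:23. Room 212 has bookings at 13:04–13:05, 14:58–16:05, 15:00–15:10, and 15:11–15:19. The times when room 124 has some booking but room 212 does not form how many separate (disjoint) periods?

6

A, merged: 08:01–08:31, 09:15–09:54, 11:40–13:51, 13:52–17:23.
B, merged: 13:04–13:05, 14:58–16:05.
A \ B = 08:01–08:31, 09:15–09:54, 11:40–13:04, 13:05–13:51, 13:52–14:58, 16:05–17:23.
That is 6 disjoint pieces.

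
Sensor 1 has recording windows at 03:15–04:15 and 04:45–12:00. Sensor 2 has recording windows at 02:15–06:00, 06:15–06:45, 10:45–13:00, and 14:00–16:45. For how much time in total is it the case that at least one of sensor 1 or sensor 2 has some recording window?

A ∪ B = 02:15–13:00, 14:00–16:45.
Total: 10 h 45 min + 2 h 45 min = 13 h 30 min.

13 h 30 min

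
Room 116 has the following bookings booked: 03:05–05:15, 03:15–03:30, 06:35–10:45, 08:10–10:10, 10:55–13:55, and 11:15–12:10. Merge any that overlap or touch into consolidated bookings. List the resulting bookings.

03:05–05:15, 06:35–10:45, 10:55–13:55

03:15–03:30 overlaps/touches 03:05–05:15 → extend to 03:05–05:15.
06:35–10:45 is disjoint → start new block.
08:10–10:10 overlaps/touches 06:35–10:45 → extend to 06:35–10:45.
10:55–13:55 is disjoint → start new block.
11:15–12:10 overlaps/touches 10:55–13:55 → extend to 10:55–13:55.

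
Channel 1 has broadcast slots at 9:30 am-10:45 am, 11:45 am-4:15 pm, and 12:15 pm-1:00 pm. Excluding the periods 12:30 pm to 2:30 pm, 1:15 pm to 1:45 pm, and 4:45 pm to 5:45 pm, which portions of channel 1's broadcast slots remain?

Merge the first list: 9:30 am–10:45 am, 11:45 am–4:15 pm.
Merge the second list: 12:30 pm–2:30 pm, 4:45 pm–5:45 pm.
9:30 am–10:45 am: no B overlap → unchanged.
11:45 am–4:15 pm minus B → 11:45 am–12:30 pm, 2:30 pm–4:15 pm.

9:30 am–10:45 am, 11:45 am–12:30 pm, 2:30 pm–4:15 pm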